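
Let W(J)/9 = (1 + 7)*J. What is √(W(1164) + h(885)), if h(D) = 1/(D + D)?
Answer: √262562084970/1770 ≈ 289.50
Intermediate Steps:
h(D) = 1/(2*D)
W(J) = 72*J (W(J) = 9*((1 + 7)*J) = 9*(8*J) = 72*J)
√(W(1164) + h(885)) = √(72*1164 + (½)/885) = √(83808 + (½)*(1/885)) = √(83808 + 1/1770) = √(148340161/1770) = √262562084970/1770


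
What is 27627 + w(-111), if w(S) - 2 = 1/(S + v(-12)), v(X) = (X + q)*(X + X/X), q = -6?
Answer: 2403724/87 ≈ 27629.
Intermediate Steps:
v(X) = (1 + X)*(-6 + X) (v(X) = (X - 6)*(X + X/X) = (-6 + X)*(X + 1) = (-6 + X)*(1 + X) = (1 + X)*(-6 + X))
w(S) = 2 + 1/(198 + S) (w(S) = 2 + 1/(S + (-6 + (-12)**2 - 5*(-12))) = 2 + 1/(S + (-6 + 144 + 60)) = 2 + 1/(S + 198) = 2 + 1/(198 + S))
27627 + w(-111) = 27627 + (397 + 2*(-111))/(198 - 111) = 27627 + (397 - 222)/87 = 27627 + (1/87)*175 = 27627 + 175/87 = 2403724/87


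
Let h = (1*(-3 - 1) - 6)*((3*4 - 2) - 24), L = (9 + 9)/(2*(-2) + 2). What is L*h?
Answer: -1260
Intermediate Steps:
L = -9 (L = 18/(-4 + 2) = 18/(-2) = 18*(-½) = -9)
h = 140 (h = (1*(-4) - 6)*((12 - 2) - 24) = (-4 - 6)*(10 - 24) = -10*(-14) = 140)
L*h = -9*140 = -1260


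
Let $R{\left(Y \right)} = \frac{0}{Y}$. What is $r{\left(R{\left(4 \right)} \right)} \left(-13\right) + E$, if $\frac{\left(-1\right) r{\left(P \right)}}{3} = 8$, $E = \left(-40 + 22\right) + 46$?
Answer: $340$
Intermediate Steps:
$R{\left(Y \right)} = 0$
$E = 28$ ($E = -18 + 46 = 28$)
$r{\left(P \right)} = -24$ ($r{\left(P \right)} = \left(-3\right) 8 = -24$)
$r{\left(R{\left(4 \right)} \right)} \left(-13\right) + E = \left(-24\right) \left(-13\right) + 28 = 312 + 28 = 340$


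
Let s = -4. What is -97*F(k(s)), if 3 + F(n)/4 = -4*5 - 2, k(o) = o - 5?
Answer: 9700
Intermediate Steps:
k(o) = -5 + o
F(n) = -100 (F(n) = -12 + 4*(-4*5 - 2) = -12 + 4*(-20 - 2) = -12 + 4*(-22) = -12 - 88 = -100)
-97*F(k(s)) = -97*(-100) = 9700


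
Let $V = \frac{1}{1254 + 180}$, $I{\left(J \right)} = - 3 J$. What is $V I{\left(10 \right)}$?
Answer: $- \frac{5}{239} \approx -0.020921$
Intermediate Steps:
$V = \frac{1}{1434} \approx 0.00069735$
$V I{\left(10 \right)} = \frac{\left(-3\right) 10}{1434} = \frac{1}{1434} \left(-30\right) = - \frac{5}{239}$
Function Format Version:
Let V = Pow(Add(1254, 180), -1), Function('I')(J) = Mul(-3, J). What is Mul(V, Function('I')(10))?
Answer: Rational(-5, 239) ≈ -0.020921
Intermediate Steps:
V = Rational(1, 1434) (V = Pow(1434, -1) = Rational(1, 1434) ≈ 0.00069735)
Mul(V, Function('I')(10)) = Mul(Rational(1, 1434), Mul(-3, 10)) = Mul(Rational(1, 1434), -30) = Rational(-5, 239)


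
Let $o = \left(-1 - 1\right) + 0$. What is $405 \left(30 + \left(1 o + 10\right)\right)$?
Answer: $15390$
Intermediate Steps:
$o = -2$ ($o = -2 + 0 = -2$)
$405 \left(30 + \left(1 o + 10\right)\right) = 405 \left(30 + \left(1 \left(-2\right) + 10\right)\right) = 405 \left(30 + \left(-2 + 10\right)\right) = 405 \left(30 + 8\right) = 405 \cdot 38 = 15390$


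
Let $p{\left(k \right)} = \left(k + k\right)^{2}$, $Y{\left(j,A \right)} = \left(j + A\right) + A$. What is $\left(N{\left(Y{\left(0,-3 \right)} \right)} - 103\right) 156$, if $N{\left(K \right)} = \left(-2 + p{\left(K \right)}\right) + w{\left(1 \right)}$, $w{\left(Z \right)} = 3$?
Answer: $6552$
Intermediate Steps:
$Y{\left(j,A \right)} = j + 2 A$ ($Y{\left(j,A \right)} = \left(A + j\right) + A = j + 2 A$)
$p{\left(k \right)} = 4 k^{2}$ ($p{\left(k \right)} = \left(2 k\right)^{2} = 4 k^{2}$)
$N{\left(K \right)} = 1 + 4 K^{2}$ ($N{\left(K \right)} = \left(-2 + 4 K^{2}\right) + 3 = 1 + 4 K^{2}$)
$\left(N{\left(Y{\left(0,-3 \right)} \right)} - 103\right) 156 = \left(\left(1 + 4 \left(0 + 2 \left(-3\right)\right)^{2}\right) - 103\right) 156 = \left(\left(1 + 4 \left(0 - 6\right)^{2}\right) - 103\right) 156 = \left(\left(1 + 4 \left(-6\right)^{2}\right) - 103\right) 156 = \left(\left(1 + 4 \cdot 36\right) - 103\right) 156 = \left(\left(1 + 144\right) - 103\right) 156 = \left(145 - 103\right) 156 = 42 \cdot 156 = 6552$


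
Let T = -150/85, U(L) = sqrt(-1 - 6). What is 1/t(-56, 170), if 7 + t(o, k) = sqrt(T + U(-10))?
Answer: 17/(-119 + sqrt(17)*sqrt(-30 + 17*I*sqrt(7))) ≈ -0.15244 - 0.038919*I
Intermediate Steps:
U(L) = I*sqrt(7) (U(L) = sqrt(-7) = I*sqrt(7))
T = -30/17 (T = -150*1/85 = -30/17 ≈ -1.7647)
t(o, k) = -7 + sqrt(-30/17 + I*sqrt(7))
1/t(-56, 170) = 1/(-7 + sqrt(-510 + 289*I*sqrt(7))/17)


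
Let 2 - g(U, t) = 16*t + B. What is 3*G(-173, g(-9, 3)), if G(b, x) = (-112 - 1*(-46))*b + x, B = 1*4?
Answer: 34104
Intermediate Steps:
B = 4
g(U, t) = -2 - 16*t (g(U, t) = 2 - (16*t + 4) = 2 - (4 + 16*t) = 2 + (-4 - 16*t) = -2 - 16*t)
G(b, x) = x - 66*b (G(b, x) = (-112 + 46)*b + x = -66*b + x = x - 66*b)
3*G(-173, g(-9, 3)) = 3*((-2 - 16*3) - 66*(-173)) = 3*((-2 - 48) + 11418) = 3*(-50 + 11418) = 3*11368 = 34104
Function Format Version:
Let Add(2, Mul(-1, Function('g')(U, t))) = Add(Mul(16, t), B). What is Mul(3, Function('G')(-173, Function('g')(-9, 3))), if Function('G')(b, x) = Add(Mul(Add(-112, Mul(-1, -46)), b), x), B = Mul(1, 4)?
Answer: 34104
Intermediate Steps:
B = 4
Function('g')(U, t) = Add(-2, Mul(-16, t)) (Function('g')(U, t) = Add(2, Mul(-1, Add(Mul(16, t), 4))) = Add(2, Mul(-1, Add(4, Mul(16, t)))) = Add(2, Add(-4, Mul(-16, t))) = Add(-2, Mul(-16, t)))
Function('G')(b, x) = Add(x, Mul(-66, b)) (Function('G')(b, x) = Add(Mul(Add(-112, 46), b), x) = Add(Mul(-66, b), x) = Add(x, Mul(-66, b)))
Mul(3, Function('G')(-173, Function('g')(-9, 3))) = Mul(3, Add(Add(-2, Mul(-16, 3)), Mul(-66, -173))) = Mul(3, Add(Add(-2, -48), 11418)) = Mul(3, Add(-50, 11418)) = Mul(3, 11368) = 34104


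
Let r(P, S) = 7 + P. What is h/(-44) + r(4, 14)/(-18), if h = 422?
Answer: -1010/99 ≈ -10.202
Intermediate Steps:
h/(-44) + r(4, 14)/(-18) = 422/(-44) + (7 + 4)/(-18) = 422*(-1/44) + 11*(-1/18) = -211/22 - 11/18 = -1010/99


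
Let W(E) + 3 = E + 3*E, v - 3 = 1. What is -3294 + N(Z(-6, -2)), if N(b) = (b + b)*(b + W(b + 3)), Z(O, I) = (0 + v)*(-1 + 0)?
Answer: -3206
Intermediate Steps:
v = 4 (v = 3 + 1 = 4)
W(E) = -3 + 4*E (W(E) = -3 + (E + 3*E) = -3 + 4*E)
Z(O, I) = -4 (Z(O, I) = (0 + 4)*(-1 + 0) = 4*(-1) = -4)
N(b) = 2*b*(9 + 5*b) (N(b) = (b + b)*(b + (-3 + 4*(b + 3))) = (2*b)*(b + (-3 + 4*(3 + b))) = (2*b)*(b + (-3 + (12 + 4*b))) = (2*b)*(b + (9 + 4*b)) = (2*b)*(9 + 5*b) = 2*b*(9 + 5*b))
-3294 + N(Z(-6, -2)) = -3294 + 2*(-4)*(9 + 5*(-4)) = -3294 + 2*(-4)*(9 - 20) = -3294 + 2*(-4)*(-11) = -3294 + 88 = -3206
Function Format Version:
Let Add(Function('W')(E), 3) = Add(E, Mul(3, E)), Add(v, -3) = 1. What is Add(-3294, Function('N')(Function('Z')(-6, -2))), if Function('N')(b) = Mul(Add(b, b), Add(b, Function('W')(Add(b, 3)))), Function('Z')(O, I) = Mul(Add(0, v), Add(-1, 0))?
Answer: -3206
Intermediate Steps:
v = 4 (v = Add(3, 1) = 4)
Function('W')(E) = Add(-3, Mul(4, E)) (Function('W')(E) = Add(-3, Add(E, Mul(3, E))) = Add(-3, Mul(4, E)))
Function('Z')(O, I) = -4 (Function('Z')(O, I) = Mul(Add(0, 4), Add(-1, 0)) = Mul(4, -1) = -4)
Function('N')(b) = Mul(2, b, Add(9, Mul(5, b))) (Function('N')(b) = Mul(Add(b, b), Add(b, Add(-3, Mul(4, Add(b, 3))))) = Mul(Mul(2, b), Add(b, Add(-3, Mul(4, Add(3, b))))) = Mul(Mul(2, b), Add(b, Add(-3, Add(12, Mul(4, b))))) = Mul(Mul(2, b), Add(b, Add(9, Mul(4, b)))) = Mul(Mul(2, b), Add(9, Mul(5, b))) = Mul(2, b, Add(9, Mul(5, b))))
Add(-3294, Function('N')(Function('Z')(-6, -2))) = Add(-3294, Mul(2, -4, Add(9, Mul(5, -4)))) = Add(-3294, Mul(2, -4, Add(9, -20))) = Add(-3294, Mul(2, -4, -11)) = Add(-3294, 88) = -3206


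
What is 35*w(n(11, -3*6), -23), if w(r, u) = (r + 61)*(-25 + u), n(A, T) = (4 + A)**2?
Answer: -480480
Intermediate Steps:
w(r, u) = (-25 + u)*(61 + r) (w(r, u) = (61 + r)*(-25 + u) = (-25 + u)*(61 + r))
35*w(n(11, -3*6), -23) = 35*(-1525 - 25*(4 + 11)**2 + 61*(-23) + (4 + 11)**2*(-23)) = 35*(-1525 - 25*15**2 - 1403 + 15**2*(-23)) = 35*(-1525 - 25*225 - 1403 + 225*(-23)) = 35*(-1525 - 5625 - 1403 - 5175) = 35*(-13728) = -480480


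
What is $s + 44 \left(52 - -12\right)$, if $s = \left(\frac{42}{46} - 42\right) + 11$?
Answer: $\frac{64076}{23} \approx 2785.9$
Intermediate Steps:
$s = - \frac{692}{23}$ ($s = \left(42 \cdot \frac{1}{46} - 42\right) + 11 = \left(\frac{21}{23} - 42\right) + 11 = - \frac{945}{23} + 11 = - \frac{692}{23} \approx -30.087$)
$s + 44 \left(52 - -12\right) = - \frac{692}{23} + 44 \left(52 - -12\right) = - \frac{692}{23} + 44 \left(52 + 12\right) = - \frac{692}{23} + 44 \cdot 64 = - \frac{692}{23} + 2816 = \frac{64076}{23}$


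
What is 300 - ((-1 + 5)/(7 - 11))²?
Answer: 299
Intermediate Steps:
300 - ((-1 + 5)/(7 - 11))² = 300 - (4/(-4))² = 300 - (4*(-¼))² = 300 - 1*(-1)² = 300 - 1*1 = 300 - 1 = 299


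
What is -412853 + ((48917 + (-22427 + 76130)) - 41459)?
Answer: -351692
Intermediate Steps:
-412853 + ((48917 + (-22427 + 76130)) - 41459) = -412853 + ((48917 + 53703) - 41459) = -412853 + (102620 - 41459) = -412853 + 61161 = -351692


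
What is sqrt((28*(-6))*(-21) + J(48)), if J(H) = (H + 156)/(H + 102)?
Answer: sqrt(88234)/5 ≈ 59.408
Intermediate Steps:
J(H) = (156 + H)/(102 + H)
sqrt((28*(-6))*(-21) + J(48)) = sqrt((28*(-6))*(-21) + (156 + 48)/(102 + 48)) = sqrt(-168*(-21) + 204/150) = sqrt(3528 + (1/150)*204) = sqrt(3528 + 34/25) = sqrt(88234/25) = sqrt(88234)/5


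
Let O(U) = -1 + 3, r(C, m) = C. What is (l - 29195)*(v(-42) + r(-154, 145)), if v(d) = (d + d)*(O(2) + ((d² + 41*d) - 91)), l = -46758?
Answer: -288165682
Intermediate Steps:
O(U) = 2
v(d) = 2*d*(-89 + d² + 41*d) (v(d) = (d + d)*(2 + ((d² + 41*d) - 91)) = (2*d)*(2 + (-91 + d² + 41*d)) = (2*d)*(-89 + d² + 41*d) = 2*d*(-89 + d² + 41*d))
(l - 29195)*(v(-42) + r(-154, 145)) = (-46758 - 29195)*(2*(-42)*(-89 + (-42)² + 41*(-42)) - 154) = -75953*(2*(-42)*(-89 + 1764 - 1722) - 154) = -75953*(2*(-42)*(-47) - 154) = -75953*(3948 - 154) = -75953*3794 = -288165682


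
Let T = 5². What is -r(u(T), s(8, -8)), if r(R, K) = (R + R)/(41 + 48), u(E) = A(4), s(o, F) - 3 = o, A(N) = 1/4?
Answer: -1/178 ≈ -0.0056180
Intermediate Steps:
A(N) = ¼
s(o, F) = 3 + o
T = 25
u(E) = ¼
r(R, K) = 2*R/89 (r(R, K) = (2*R)/89 = (2*R)*(1/89) = 2*R/89)
-r(u(T), s(8, -8)) = -2/(89*4) = -1*1/178 = -1/178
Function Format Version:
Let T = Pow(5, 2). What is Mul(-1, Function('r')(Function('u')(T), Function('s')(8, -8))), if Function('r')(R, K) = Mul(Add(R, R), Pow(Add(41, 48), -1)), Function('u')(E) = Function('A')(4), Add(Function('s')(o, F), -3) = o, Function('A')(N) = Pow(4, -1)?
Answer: Rational(-1, 178) ≈ -0.0056180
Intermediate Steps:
Function('A')(N) = Rational(1, 4)
Function('s')(o, F) = Add(3, o)
T = 25
Function('u')(E) = Rational(1, 4)
Function('r')(R, K) = Mul(Rational(2, 89), R) (Function('r')(R, K) = Mul(Mul(2, R), Pow(89, -1)) = Mul(Mul(2, R), Rational(1, 89)) = Mul(Rational(2, 89), R))
Mul(-1, Function('r')(Function('u')(T), Function('s')(8, -8))) = Mul(-1, Mul(Rational(2, 89), Rational(1, 4))) = Mul(-1, Rational(1, 178)) = Rational(-1, 178)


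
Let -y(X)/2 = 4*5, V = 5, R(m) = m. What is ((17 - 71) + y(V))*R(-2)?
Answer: 188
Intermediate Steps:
y(X) = -40 (y(X) = -8*5 = -2*20 = -40)
((17 - 71) + y(V))*R(-2) = ((17 - 71) - 40)*(-2) = (-54 - 40)*(-2) = -94*(-2) = 188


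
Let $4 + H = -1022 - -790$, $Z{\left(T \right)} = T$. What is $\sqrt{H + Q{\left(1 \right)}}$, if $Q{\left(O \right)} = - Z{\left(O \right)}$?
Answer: $i \sqrt{237} \approx 15.395 i$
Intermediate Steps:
$Q{\left(O \right)} = - O$
$H = -236$ ($H = -4 - 232 = -236$)
$\sqrt{H + Q{\left(1 \right)}} = \sqrt{-236 - 1} = \sqrt{-237} = i \sqrt{237}$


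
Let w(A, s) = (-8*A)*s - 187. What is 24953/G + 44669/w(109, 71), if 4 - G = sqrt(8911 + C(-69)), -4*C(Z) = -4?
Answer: -1648900203/138108176 - 24953*sqrt(557)/2224 ≈ -276.74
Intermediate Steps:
w(A, s) = -187 - 8*A*s (w(A, s) = -8*A*s - 187 = -187 - 8*A*s)
C(Z) = 1 (C(Z) = -1/4*(-4) = 1)
G = 4 - 4*sqrt(557) (G = 4 - sqrt(8911 + 1) = 4 - sqrt(8912) = 4 - 4*sqrt(557) ≈ -90.403)
24953/G + 44669/w(109, 71) = 24953/(4 - 4*sqrt(557)) + 44669/(-187 - 8*109*71) = 24953/(4 - 4*sqrt(557)) + 44669/(-187 - 61912) = 24953/(4 - 4*sqrt(557)) + 44669/(-62099) = 24953/(4 - 4*sqrt(557)) + 44669*(-1/62099) = 24953/(4 - 4*sqrt(557)) - 44669/62099 = -44669/62099 + 24953/(4 - 4*sqrt(557))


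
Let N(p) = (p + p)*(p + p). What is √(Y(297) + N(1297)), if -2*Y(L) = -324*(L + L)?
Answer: 2*√1706266 ≈ 2612.5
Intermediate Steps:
Y(L) = 324*L (Y(L) = -(-162)*(L + L) = -(-162)*2*L = -(-324)*L = 324*L)
N(p) = 4*p² (N(p) = (2*p)*(2*p) = 4*p²)
√(Y(297) + N(1297)) = √(324*297 + 4*1297²) = √(96228 + 4*1682209) = √(96228 + 6728836) = √6825064 = 2*√1706266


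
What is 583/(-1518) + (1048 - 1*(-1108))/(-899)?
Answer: -345175/124062 ≈ -2.7823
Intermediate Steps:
583/(-1518) + (1048 - 1*(-1108))/(-899) = 583*(-1/1518) + (1048 + 1108)*(-1/899) = -53/138 + 2156*(-1/899) = -53/138 - 2156/899 = -345175/124062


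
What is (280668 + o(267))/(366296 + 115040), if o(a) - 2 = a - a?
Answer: 140335/240668 ≈ 0.58311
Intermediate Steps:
o(a) = 2 (o(a) = 2 + (a - a) = 2 + 0 = 2)
(280668 + o(267))/(366296 + 115040) = (280668 + 2)/(366296 + 115040) = 280670/481336 = 280670*(1/481336) = 140335/240668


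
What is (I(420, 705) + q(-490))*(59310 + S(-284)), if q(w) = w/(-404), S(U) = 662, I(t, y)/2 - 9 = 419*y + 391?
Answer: 3583369730050/101 ≈ 3.5479e+10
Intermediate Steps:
I(t, y) = 800 + 838*y (I(t, y) = 18 + 2*(419*y + 391) = 18 + 2*(391 + 419*y) = 18 + (782 + 838*y) = 800 + 838*y)
q(w) = -w/404 (q(w) = w*(-1/404) = -w/404)
(I(420, 705) + q(-490))*(59310 + S(-284)) = ((800 + 838*705) - 1/404*(-490))*(59310 + 662) = ((800 + 590790) + 245/202)*59972 = (591590 + 245/202)*59972 = (119501425/202)*59972 = 3583369730050/101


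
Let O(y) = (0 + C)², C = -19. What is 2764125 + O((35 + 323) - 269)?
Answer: 2764486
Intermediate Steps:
O(y) = 361 (O(y) = (0 - 19)² = (-19)² = 361)
2764125 + O((35 + 323) - 269) = 2764125 + 361 = 2764486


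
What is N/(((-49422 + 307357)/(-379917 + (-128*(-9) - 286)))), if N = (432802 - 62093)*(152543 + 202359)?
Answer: -49869983364963418/257935 ≈ -1.9334e+11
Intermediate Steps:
N = 131565365518 (N = 370709*354902 = 131565365518)
N/(((-49422 + 307357)/(-379917 + (-128*(-9) - 286)))) = 131565365518/(((-49422 + 307357)/(-379917 + (-128*(-9) - 286)))) = 131565365518/((257935/(-379917 + (1152 - 286)))) = 131565365518/((257935/(-379917 + 866))) = 131565365518/((257935/(-379051))) = 131565365518/((257935*(-1/379051))) = 131565365518/(-257935/379051) = 131565365518*(-379051/257935) = -49869983364963418/257935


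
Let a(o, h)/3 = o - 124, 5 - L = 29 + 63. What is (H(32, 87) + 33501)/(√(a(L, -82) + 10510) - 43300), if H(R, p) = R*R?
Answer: -1494932500/1874880123 - 34525*√9877/1874880123 ≈ -0.79918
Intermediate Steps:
H(R, p) = R²
L = -87 (L = 5 - (29 + 63) = 5 - 1*92 = 5 - 92 = -87)
a(o, h) = -372 + 3*o (a(o, h) = 3*(o - 124) = 3*(-124 + o) = -372 + 3*o)
(H(32, 87) + 33501)/(√(a(L, -82) + 10510) - 43300) = (32² + 33501)/(√((-372 + 3*(-87)) + 10510) - 43300) = (1024 + 33501)/(√((-372 - 261) + 10510) - 43300) = 34525/(√(-633 + 10510) - 43300) = 34525/(√9877 - 43300) = 34525/(-43300 + √9877)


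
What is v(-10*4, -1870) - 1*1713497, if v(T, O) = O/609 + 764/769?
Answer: -802467601291/468321 ≈ -1.7135e+6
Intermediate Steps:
v(T, O) = 764/769 + O/609 (v(T, O) = O*(1/609) + 764*(1/769) = O/609 + 764/769 = 764/769 + O/609)
v(-10*4, -1870) - 1*1713497 = (764/769 + (1/609)*(-1870)) - 1*1713497 = (764/769 - 1870/609) - 1713497 = -972754/468321 - 1713497 = -802467601291/468321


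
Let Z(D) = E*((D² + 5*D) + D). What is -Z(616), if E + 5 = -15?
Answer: 7663040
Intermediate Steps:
E = -20 (E = -5 - 15 = -20)
Z(D) = -120*D - 20*D² (Z(D) = -20*((D² + 5*D) + D) = -20*(D² + 6*D) = -120*D - 20*D²)
-Z(616) = -(-20)*616*(6 + 616) = -(-20)*616*622 = -1*(-7663040) = 7663040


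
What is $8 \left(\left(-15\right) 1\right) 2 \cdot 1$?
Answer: $-240$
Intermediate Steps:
$8 \left(\left(-15\right) 1\right) 2 \cdot 1 = 8 \left(-15\right) 2 = \left(-120\right) 2 = -240$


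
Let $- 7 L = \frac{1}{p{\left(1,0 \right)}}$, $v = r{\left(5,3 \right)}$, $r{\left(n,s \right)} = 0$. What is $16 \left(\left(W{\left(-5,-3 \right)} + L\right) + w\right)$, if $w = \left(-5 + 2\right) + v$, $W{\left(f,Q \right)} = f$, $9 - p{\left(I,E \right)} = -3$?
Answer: $- \frac{2692}{21} \approx -128.19$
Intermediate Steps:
$p{\left(I,E \right)} = 12$ ($p{\left(I,E \right)} = 9 - -3 = 9 + 3 = 12$)
$v = 0$
$L = - \frac{1}{84}$ ($L = - \frac{1}{7 \cdot 12} = \left(- \frac{1}{7}\right) \frac{1}{12} = - \frac{1}{84} \approx -0.011905$)
$w = -3$ ($w = \left(-5 + 2\right) + 0 = -3 + 0 = -3$)
$16 \left(\left(W{\left(-5,-3 \right)} + L\right) + w\right) = 16 \left(\left(-5 - \frac{1}{84}\right) - 3\right) = 16 \left(- \frac{421}{84} - 3\right) = 16 \left(- \frac{673}{84}\right) = - \frac{2692}{21}$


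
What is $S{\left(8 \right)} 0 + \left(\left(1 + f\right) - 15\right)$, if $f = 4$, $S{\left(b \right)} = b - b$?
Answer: $-10$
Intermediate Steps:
$S{\left(b \right)} = 0$
$S{\left(8 \right)} 0 + \left(\left(1 + f\right) - 15\right) = 0 \cdot 0 + \left(\left(1 + 4\right) - 15\right) = 0 + \left(5 - 15\right) = 0 - 10 = -10$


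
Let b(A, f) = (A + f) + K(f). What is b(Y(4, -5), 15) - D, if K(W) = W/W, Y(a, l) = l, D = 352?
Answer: -341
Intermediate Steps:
K(W) = 1
b(A, f) = 1 + A + f (b(A, f) = (A + f) + 1 = 1 + A + f)
b(Y(4, -5), 15) - D = (1 - 5 + 15) - 1*352 = 11 - 352 = -341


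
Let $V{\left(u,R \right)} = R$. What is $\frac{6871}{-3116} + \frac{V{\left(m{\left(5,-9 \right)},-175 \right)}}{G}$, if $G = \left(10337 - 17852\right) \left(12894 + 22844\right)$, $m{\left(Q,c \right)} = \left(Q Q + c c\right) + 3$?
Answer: $- \frac{184535127667}{83686745412} \approx -2.2051$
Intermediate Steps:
$m{\left(Q,c \right)} = 3 + Q^{2} + c^{2}$ ($m{\left(Q,c \right)} = \left(Q^{2} + c^{2}\right) + 3 = 3 + Q^{2} + c^{2}$)
$G = -268571070$ ($G = \left(-7515\right) 35738 = -268571070$)
$\frac{6871}{-3116} + \frac{V{\left(m{\left(5,-9 \right)},-175 \right)}}{G} = \frac{6871}{-3116} - \frac{175}{-268571070} = 6871 \left(- \frac{1}{3116}\right) - - \frac{35}{53714214} = - \frac{6871}{3116} + \frac{35}{53714214} = - \frac{184535127667}{83686745412}$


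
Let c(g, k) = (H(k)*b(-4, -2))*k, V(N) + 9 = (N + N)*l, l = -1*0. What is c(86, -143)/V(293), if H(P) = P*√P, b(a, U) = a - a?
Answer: 0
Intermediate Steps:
l = 0
V(N) = -9 (V(N) = -9 + (N + N)*0 = -9 + (2*N)*0 = -9 + 0 = -9)
b(a, U) = 0
H(P) = P^(3/2)
c(g, k) = 0 (c(g, k) = (k^(3/2)*0)*k = 0*k = 0)
c(86, -143)/V(293) = 0/(-9) = 0*(-⅑) = 0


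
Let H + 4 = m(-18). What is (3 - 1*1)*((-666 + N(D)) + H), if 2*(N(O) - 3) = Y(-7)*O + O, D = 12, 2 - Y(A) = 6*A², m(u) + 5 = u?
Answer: -4872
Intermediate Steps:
m(u) = -5 + u
Y(A) = 2 - 6*A²
H = -27 (H = -4 + (-5 - 18) = -4 - 23 = -27)
N(O) = 3 - 291*O/2 (N(O) = 3 + ((2 - 6*(-7)²)*O + O)/2 = 3 + ((2 - 6*49)*O + O)/2 = 3 + ((2 - 294)*O + O)/2 = 3 + (-292*O + O)/2 = 3 + (-291*O)/2 = 3 - 291*O/2)
(3 - 1*1)*((-666 + N(D)) + H) = (3 - 1*1)*((-666 + (3 - 291/2*12)) - 27) = (3 - 1)*((-666 + (3 - 1746)) - 27) = 2*((-666 - 1743) - 27) = 2*(-2409 - 27) = 2*(-2436) = -4872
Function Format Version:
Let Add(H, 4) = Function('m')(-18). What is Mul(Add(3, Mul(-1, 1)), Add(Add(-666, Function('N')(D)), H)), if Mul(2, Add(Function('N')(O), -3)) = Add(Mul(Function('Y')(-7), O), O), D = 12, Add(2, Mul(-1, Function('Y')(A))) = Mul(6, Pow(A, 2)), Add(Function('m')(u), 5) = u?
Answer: -4872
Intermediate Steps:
Function('m')(u) = Add(-5, u)
Function('Y')(A) = Add(2, Mul(-6, Pow(A, 2))) (Function('Y')(A) = Add(2, Mul(-1, Mul(6, Pow(A, 2)))) = Add(2, Mul(-6, Pow(A, 2))))
H = -27 (H = Add(-4, Add(-5, -18)) = Add(-4, -23) = -27)
Function('N')(O) = Add(3, Mul(Rational(-291, 2), O)) (Function('N')(O) = Add(3, Mul(Rational(1, 2), Add(Mul(Add(2, Mul(-6, Pow(-7, 2))), O), O))) = Add(3, Mul(Rational(1, 2), Add(Mul(Add(2, Mul(-6, 49)), O), O))) = Add(3, Mul(Rational(1, 2), Add(Mul(Add(2, -294), O), O))) = Add(3, Mul(Rational(1, 2), Add(Mul(-292, O), O))) = Add(3, Mul(Rational(1, 2), Mul(-291, O))) = Add(3, Mul(Rational(-291, 2), O)))
Mul(Add(3, Mul(-1, 1)), Add(Add(-666, Function('N')(D)), H)) = Mul(Add(3, Mul(-1, 1)), Add(Add(-666, Add(3, Mul(Rational(-291, 2), 12))), -27)) = Mul(Add(3, -1), Add(Add(-666, Add(3, -1746)), -27)) = Mul(2, Add(Add(-666, -1743), -27)) = Mul(2, Add(-2409, -27)) = Mul(2, -2436) = -4872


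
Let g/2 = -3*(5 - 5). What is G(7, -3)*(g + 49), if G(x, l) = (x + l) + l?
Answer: 49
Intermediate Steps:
G(x, l) = x + 2*l (G(x, l) = (l + x) + l = x + 2*l)
g = 0 (g = 2*(-3*(5 - 5)) = 2*(-3*0) = 2*0 = 0)
G(7, -3)*(g + 49) = (7 + 2*(-3))*(0 + 49) = (7 - 6)*49 = 1*49 = 49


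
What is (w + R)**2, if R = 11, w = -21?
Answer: 100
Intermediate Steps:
(w + R)**2 = (-21 + 11)**2 = (-10)**2 = 100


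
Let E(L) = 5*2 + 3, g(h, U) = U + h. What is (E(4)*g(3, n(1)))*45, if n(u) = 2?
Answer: 2925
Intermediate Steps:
E(L) = 13 (E(L) = 10 + 3 = 13)
(E(4)*g(3, n(1)))*45 = (13*(2 + 3))*45 = (13*5)*45 = 65*45 = 2925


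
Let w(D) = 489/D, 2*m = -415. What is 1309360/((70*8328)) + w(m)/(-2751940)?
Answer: 9346011474193/4161077756850 ≈ 2.2461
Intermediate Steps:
m = -415/2 (m = (½)*(-415) = -415/2 ≈ -207.50)
1309360/((70*8328)) + w(m)/(-2751940) = 1309360/((70*8328)) + (489/(-415/2))/(-2751940) = 1309360/582960 + (489*(-2/415))*(-1/2751940) = 1309360*(1/582960) - 978/415*(-1/2751940) = 16367/7287 + 489/571027550 = 9346011474193/4161077756850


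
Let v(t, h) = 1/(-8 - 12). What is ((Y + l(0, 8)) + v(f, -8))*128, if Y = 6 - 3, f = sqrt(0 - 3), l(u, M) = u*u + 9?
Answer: 7648/5 ≈ 1529.6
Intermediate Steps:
l(u, M) = 9 + u**2 (l(u, M) = u**2 + 9 = 9 + u**2)
f = I*sqrt(3) (f = sqrt(-3) = I*sqrt(3) ≈ 1.732*I)
Y = 3
v(t, h) = -1/20 (v(t, h) = 1/(-20) = -1/20)
((Y + l(0, 8)) + v(f, -8))*128 = ((3 + (9 + 0**2)) - 1/20)*128 = ((3 + (9 + 0)) - 1/20)*128 = ((3 + 9) - 1/20)*128 = (12 - 1/20)*128 = (239/20)*128 = 7648/5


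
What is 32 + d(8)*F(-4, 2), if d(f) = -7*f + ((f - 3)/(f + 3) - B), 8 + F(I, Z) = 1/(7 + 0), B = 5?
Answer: 3554/7 ≈ 507.71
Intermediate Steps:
F(I, Z) = -55/7 (F(I, Z) = -8 + 1/(7 + 0) = -8 + 1/7 = -8 + ⅐ = -55/7)
d(f) = -5 - 7*f + (-3 + f)/(3 + f) (d(f) = -7*f + ((f - 3)/(f + 3) - 1*5) = -7*f + ((-3 + f)/(3 + f) - 5) = -7*f + (-5 + (-3 + f)/(3 + f)) = -5 - 7*f + (-3 + f)/(3 + f))
32 + d(8)*F(-4, 2) = 32 + ((-18 - 25*8 - 7*8²)/(3 + 8))*(-55/7) = 32 + ((-18 - 200 - 7*64)/11)*(-55/7) = 32 + ((-18 - 200 - 448)/11)*(-55/7) = 32 + ((1/11)*(-666))*(-55/7) = 32 - 666/11*(-55/7) = 32 + 3330/7 = 3554/7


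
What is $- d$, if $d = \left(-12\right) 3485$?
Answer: $41820$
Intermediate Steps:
$d = -41820$
$- d = \left(-1\right) \left(-41820\right) = 41820$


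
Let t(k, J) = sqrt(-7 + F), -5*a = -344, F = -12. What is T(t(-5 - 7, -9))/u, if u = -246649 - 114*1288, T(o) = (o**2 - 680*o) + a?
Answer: -249/1967405 + 680*I*sqrt(19)/393481 ≈ -0.00012656 + 0.0075329*I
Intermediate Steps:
a = 344/5 (a = -1/5*(-344) = 344/5 ≈ 68.800)
t(k, J) = I*sqrt(19) (t(k, J) = sqrt(-7 - 12) = sqrt(-19) = I*sqrt(19))
T(o) = 344/5 + o**2 - 680*o (T(o) = (o**2 - 680*o) + 344/5 = 344/5 + o**2 - 680*o)
u = -393481 (u = -246649 - 146832 = -393481)
T(t(-5 - 7, -9))/u = (344/5 + (I*sqrt(19))**2 - 680*I*sqrt(19))/(-393481) = (344/5 - 19 - 680*I*sqrt(19))*(-1/393481) = (249/5 - 680*I*sqrt(19))*(-1/393481) = -249/1967405 + 680*I*sqrt(19)/393481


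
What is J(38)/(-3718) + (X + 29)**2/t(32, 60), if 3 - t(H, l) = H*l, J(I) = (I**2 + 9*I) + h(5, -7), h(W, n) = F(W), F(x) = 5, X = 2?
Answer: -7006345/7127406 ≈ -0.98302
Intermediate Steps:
h(W, n) = 5
J(I) = 5 + I**2 + 9*I (J(I) = (I**2 + 9*I) + 5 = 5 + I**2 + 9*I)
t(H, l) = 3 - H*l
J(38)/(-3718) + (X + 29)**2/t(32, 60) = (5 + 38**2 + 9*38)/(-3718) + (2 + 29)**2/(3 - 1*32*60) = (5 + 1444 + 342)*(-1/3718) + 31**2/(3 - 1920) = 1791*(-1/3718) + 961/(-1917) = -1791/3718 + 961*(-1/1917) = -1791/3718 - 961/1917 = -7006345/7127406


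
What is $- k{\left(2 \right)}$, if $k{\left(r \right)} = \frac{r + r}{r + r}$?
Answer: $-1$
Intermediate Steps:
$k{\left(r \right)} = 1$ ($k{\left(r \right)} = \frac{2 r}{2 r} = 2 r \frac{1}{2 r} = 1$)
$- k{\left(2 \right)} = \left(-1\right) 1 = -1$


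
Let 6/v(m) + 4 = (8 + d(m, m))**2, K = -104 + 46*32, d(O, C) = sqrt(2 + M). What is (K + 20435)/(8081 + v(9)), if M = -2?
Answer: 218030/80811 ≈ 2.6980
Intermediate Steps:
d(O, C) = 0 (d(O, C) = sqrt(2 - 2) = sqrt(0) = 0)
K = 1368 (K = -104 + 1472 = 1368)
v(m) = 1/10 (v(m) = 6/(-4 + (8 + 0)**2) = 6/(-4 + 8**2) = 6/(-4 + 64) = 6/60 = 6*(1/60) = 1/10)
(K + 20435)/(8081 + v(9)) = (1368 + 20435)/(8081 + 1/10) = 21803/(80811/10) = 21803*(10/80811) = 218030/80811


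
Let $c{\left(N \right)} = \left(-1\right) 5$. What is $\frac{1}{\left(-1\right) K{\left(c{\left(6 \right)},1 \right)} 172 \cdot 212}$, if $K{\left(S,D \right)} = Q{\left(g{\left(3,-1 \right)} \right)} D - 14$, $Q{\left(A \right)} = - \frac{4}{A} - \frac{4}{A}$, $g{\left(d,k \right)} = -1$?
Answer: $\frac{1}{218784} \approx 4.5707 \cdot 10^{-6}$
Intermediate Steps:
$c{\left(N \right)} = -5$
$Q{\left(A \right)} = - \frac{8}{A}$
$K{\left(S,D \right)} = -14 + 8 D$ ($K{\left(S,D \right)} = - \frac{8}{-1} D - 14 = \left(-8\right) \left(-1\right) D - 14 = 8 D - 14 = -14 + 8 D$)
$\frac{1}{\left(-1\right) K{\left(c{\left(6 \right)},1 \right)} 172 \cdot 212} = \frac{1}{\left(-1\right) \left(-14 + 8 \cdot 1\right) 172 \cdot 212} = \frac{1}{\left(-1\right) \left(-14 + 8\right) 172 \cdot 212} = \frac{1}{\left(-1\right) \left(-6\right) 172 \cdot 212} = \frac{1}{\left(-1\right) \left(\left(-1032\right) 212\right)} = \frac{1}{\left(-1\right) \left(-218784\right)} = \frac{1}{218784}$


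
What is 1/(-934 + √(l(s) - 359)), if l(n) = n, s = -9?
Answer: -467/436362 - I*√23/218181 ≈ -0.0010702 - 2.1981e-5*I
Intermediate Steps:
1/(-934 + √(l(s) - 359)) = 1/(-934 + √(-9 - 359)) = 1/(-934 + √(-368)) = 1/(-934 + 4*I*√23)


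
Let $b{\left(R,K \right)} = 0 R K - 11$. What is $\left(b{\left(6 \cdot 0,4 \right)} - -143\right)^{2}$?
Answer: $17424$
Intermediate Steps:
$b{\left(R,K \right)} = -11$ ($b{\left(R,K \right)} = 0 K - 11 = 0 - 11 = -11$)
$\left(b{\left(6 \cdot 0,4 \right)} - -143\right)^{2} = \left(-11 - -143\right)^{2} = \left(-11 + 143\right)^{2} = 132^{2} = 17424$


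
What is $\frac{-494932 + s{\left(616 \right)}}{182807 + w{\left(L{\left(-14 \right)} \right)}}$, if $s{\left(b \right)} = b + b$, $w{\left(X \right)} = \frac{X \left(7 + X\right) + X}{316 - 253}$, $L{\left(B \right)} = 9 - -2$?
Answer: $- \frac{622062}{230341} \approx -2.7006$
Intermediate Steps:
$L{\left(B \right)} = 11$ ($L{\left(B \right)} = 9 + 2 = 11$)
$w{\left(X \right)} = \frac{X}{63} + \frac{X \left(7 + X\right)}{63}$ ($w{\left(X \right)} = \frac{X + X \left(7 + X\right)}{63} = \left(X + X \left(7 + X\right)\right) \frac{1}{63} = \frac{X}{63} + \frac{X \left(7 + X\right)}{63}$)
$s{\left(b \right)} = 2 b$
$\frac{-494932 + s{\left(616 \right)}}{182807 + w{\left(L{\left(-14 \right)} \right)}} = \frac{-494932 + 2 \cdot 616}{182807 + \frac{1}{63} \cdot 11 \left(8 + 11\right)} = \frac{-494932 + 1232}{182807 + \frac{1}{63} \cdot 11 \cdot 19} = - \frac{493700}{182807 + \frac{209}{63}} = - \frac{493700}{\frac{11517050}{63}} = \left(-493700\right) \frac{63}{11517050} = - \frac{622062}{230341}$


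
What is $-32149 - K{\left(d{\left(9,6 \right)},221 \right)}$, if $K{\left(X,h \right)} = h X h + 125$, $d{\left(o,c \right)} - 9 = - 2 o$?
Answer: $407295$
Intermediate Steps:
$d{\left(o,c \right)} = 9 - 2 o$
$K{\left(X,h \right)} = 125 + X h^{2}$ ($K{\left(X,h \right)} = X h h + 125 = X h^{2} + 125 = 125 + X h^{2}$)
$-32149 - K{\left(d{\left(9,6 \right)},221 \right)} = -32149 - \left(125 + \left(9 - 18\right) 221^{2}\right) = -32149 - \left(125 + \left(9 - 18\right) 48841\right) = -32149 - \left(125 - 439569\right) = -32149 - -439444 = -32149 + 439444 = 407295$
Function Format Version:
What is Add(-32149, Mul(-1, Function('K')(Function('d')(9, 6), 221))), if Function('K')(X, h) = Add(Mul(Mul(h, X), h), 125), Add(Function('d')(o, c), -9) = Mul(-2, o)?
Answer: 407295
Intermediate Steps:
Function('d')(o, c) = Add(9, Mul(-2, o))
Function('K')(X, h) = Add(125, Mul(X, Pow(h, 2))) (Function('K')(X, h) = Add(Mul(Mul(X, h), h), 125) = Add(Mul(X, Pow(h, 2)), 125) = Add(125, Mul(X, Pow(h, 2))))
Add(-32149, Mul(-1, Function('K')(Function('d')(9, 6), 221))) = Add(-32149, Mul(-1, Add(125, Mul(Add(9, Mul(-2, 9)), Pow(221, 2))))) = Add(-32149, Mul(-1, Add(125, Mul(Add(9, -18), 48841)))) = Add(-32149, Mul(-1, Add(125, Mul(-9, 48841)))) = Add(-32149, Mul(-1, Add(125, -439569))) = Add(-32149, Mul(-1, -439444)) = Add(-32149, 439444) = 407295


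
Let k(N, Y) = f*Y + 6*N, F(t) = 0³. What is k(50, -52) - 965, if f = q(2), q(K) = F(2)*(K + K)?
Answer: -665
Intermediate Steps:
F(t) = 0
q(K) = 0 (q(K) = 0*(K + K) = 0*(2*K) = 0)
f = 0
k(N, Y) = 6*N (k(N, Y) = 0*Y + 6*N = 0 + 6*N = 6*N)
k(50, -52) - 965 = 6*50 - 965 = 300 - 965 = -665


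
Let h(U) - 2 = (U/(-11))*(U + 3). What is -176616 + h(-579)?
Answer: -2276258/11 ≈ -2.0693e+5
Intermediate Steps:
h(U) = 2 - U*(3 + U)/11 (h(U) = 2 + (U/(-11))*(U + 3) = 2 + (U*(-1/11))*(3 + U) = 2 + (-U/11)*(3 + U) = 2 - U*(3 + U)/11)
-176616 + h(-579) = -176616 + (2 - 3/11*(-579) - 1/11*(-579)²) = -176616 + (2 + 1737/11 - 1/11*335241) = -176616 + (2 + 1737/11 - 335241/11) = -176616 - 333482/11 = -2276258/11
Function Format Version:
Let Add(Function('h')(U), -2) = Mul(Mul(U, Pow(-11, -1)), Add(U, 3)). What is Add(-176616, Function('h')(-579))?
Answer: Rational(-2276258, 11) ≈ -2.0693e+5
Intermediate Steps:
Function('h')(U) = Add(2, Mul(Rational(-1, 11), U, Add(3, U))) (Function('h')(U) = Add(2, Mul(Mul(U, Pow(-11, -1)), Add(U, 3))) = Add(2, Mul(Mul(U, Rational(-1, 11)), Add(3, U))) = Add(2, Mul(Mul(Rational(-1, 11), U), Add(3, U))) = Add(2, Mul(Rational(-1, 11), U, Add(3, U))))
Add(-176616, Function('h')(-579)) = Add(-176616, Add(2, Mul(Rational(-3, 11), -579), Mul(Rational(-1, 11), Pow(-579, 2)))) = Add(-176616, Add(2, Rational(1737, 11), Mul(Rational(-1, 11), 335241))) = Add(-176616, Add(2, Rational(1737, 11), Rational(-335241, 11))) = Add(-176616, Rational(-333482, 11)) = Rational(-2276258, 11)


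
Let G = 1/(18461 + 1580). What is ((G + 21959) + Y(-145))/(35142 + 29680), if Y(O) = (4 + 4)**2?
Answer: 220681472/649548851 ≈ 0.33975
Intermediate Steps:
G = 1/20041 ≈ 4.9898e-5
Y(O) = 64 (Y(O) = 8**2 = 64)
((G + 21959) + Y(-145))/(35142 + 29680) = ((1/20041 + 21959) + 64)/(35142 + 29680) = (440080320/20041 + 64)/64822 = (441362944/20041)*(1/64822) = 220681472/649548851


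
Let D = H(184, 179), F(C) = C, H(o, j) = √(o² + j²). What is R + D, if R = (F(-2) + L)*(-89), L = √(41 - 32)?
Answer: -89 + √65897 ≈ 167.70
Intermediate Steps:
H(o, j) = √(j² + o²)
D = √65897 (D = √(179² + 184²) = √(32041 + 33856) = √65897 ≈ 256.70)
L = 3 (L = √9 = 3)
R = -89 (R = (-2 + 3)*(-89) = 1*(-89) = -89)
R + D = -89 + √65897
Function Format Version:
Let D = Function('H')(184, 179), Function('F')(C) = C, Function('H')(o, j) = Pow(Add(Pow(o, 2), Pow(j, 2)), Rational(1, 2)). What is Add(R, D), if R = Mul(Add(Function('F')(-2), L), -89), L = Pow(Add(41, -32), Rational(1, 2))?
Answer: Add(-89, Pow(65897, Rational(1, 2))) ≈ 167.70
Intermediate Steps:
Function('H')(o, j) = Pow(Add(Pow(j, 2), Pow(o, 2)), Rational(1, 2))
D = Pow(65897, Rational(1, 2)) (D = Pow(Add(Pow(179, 2), Pow(184, 2)), Rational(1, 2)) = Pow(Add(32041, 33856), Rational(1, 2)) = Pow(65897, Rational(1, 2)) ≈ 256.70)
L = 3 (L = Pow(9, Rational(1, 2)) = 3)
R = -89 (R = Mul(Add(-2, 3), -89) = Mul(1, -89) = -89)
Add(R, D) = Add(-89, Pow(65897, Rational(1, 2)))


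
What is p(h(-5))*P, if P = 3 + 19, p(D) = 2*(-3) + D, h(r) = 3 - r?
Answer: 44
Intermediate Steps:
p(D) = -6 + D
P = 22
p(h(-5))*P = (-6 + (3 - 1*(-5)))*22 = (-6 + (3 + 5))*22 = (-6 + 8)*22 = 2*22 = 44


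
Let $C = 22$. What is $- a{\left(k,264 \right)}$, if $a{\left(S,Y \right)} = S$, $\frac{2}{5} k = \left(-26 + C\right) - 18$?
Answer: $55$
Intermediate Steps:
$k = -55$ ($k = \frac{5 \left(\left(-26 + 22\right) - 18\right)}{2} = \frac{5 \left(-4 - 18\right)}{2} = \frac{5}{2} \left(-22\right) = -55$)
$- a{\left(k,264 \right)} = \left(-1\right) \left(-55\right) = 55$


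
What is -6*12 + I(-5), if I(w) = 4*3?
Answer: -60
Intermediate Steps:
I(w) = 12
-6*12 + I(-5) = -6*12 + 12 = -72 + 12 = -60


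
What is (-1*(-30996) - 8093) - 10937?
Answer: 11966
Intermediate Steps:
(-1*(-30996) - 8093) - 10937 = (30996 - 8093) - 10937 = 22903 - 10937 = 11966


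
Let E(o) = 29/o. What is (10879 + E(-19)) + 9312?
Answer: 383600/19 ≈ 20189.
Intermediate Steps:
(10879 + E(-19)) + 9312 = (10879 + 29/(-19)) + 9312 = (10879 + 29*(-1/19)) + 9312 = (10879 - 29/19) + 9312 = 206672/19 + 9312 = 383600/19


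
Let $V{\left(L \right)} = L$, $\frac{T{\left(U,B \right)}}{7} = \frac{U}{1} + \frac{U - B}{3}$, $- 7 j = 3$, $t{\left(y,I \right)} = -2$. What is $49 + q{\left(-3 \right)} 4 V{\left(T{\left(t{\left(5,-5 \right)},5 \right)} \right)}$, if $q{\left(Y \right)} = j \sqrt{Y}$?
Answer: $49 + 52 i \sqrt{3} \approx 49.0 + 90.067 i$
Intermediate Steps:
$j = - \frac{3}{7}$ ($j = \left(- \frac{1}{7}\right) 3 = - \frac{3}{7} \approx -0.42857$)
$T{\left(U,B \right)} = - \frac{7 B}{3} + \frac{28 U}{3}$ ($T{\left(U,B \right)} = 7 \left(\frac{U}{1} + \frac{U - B}{3}\right) = 7 \left(U 1 + \left(U - B\right) \frac{1}{3}\right) = 7 \left(U - \left(- \frac{U}{3} + \frac{B}{3}\right)\right) = 7 \left(- \frac{B}{3} + \frac{4 U}{3}\right) = - \frac{7 B}{3} + \frac{28 U}{3}$)
$q{\left(Y \right)} = - \frac{3 \sqrt{Y}}{7}$
$49 + q{\left(-3 \right)} 4 V{\left(T{\left(t{\left(5,-5 \right)},5 \right)} \right)} = 49 + - \frac{3 \sqrt{-3}}{7} \cdot 4 \left(\left(- \frac{7}{3}\right) 5 + \frac{28}{3} \left(-2\right)\right) = 49 + - \frac{3 i \sqrt{3}}{7} \cdot 4 \left(- \frac{35}{3} - \frac{56}{3}\right) = 49 + - \frac{3 i \sqrt{3}}{7} \cdot 4 \left(- \frac{91}{3}\right) = 49 + - \frac{3 i \sqrt{3}}{7} \left(- \frac{364}{3}\right) = 49 + 52 i \sqrt{3}$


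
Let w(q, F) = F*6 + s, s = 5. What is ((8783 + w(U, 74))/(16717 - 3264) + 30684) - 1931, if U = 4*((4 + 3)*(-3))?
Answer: 386823341/13453 ≈ 28754.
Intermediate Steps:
U = -84 (U = 4*(7*(-3)) = 4*(-21) = -84)
w(q, F) = 5 + 6*F (w(q, F) = F*6 + 5 = 6*F + 5 = 5 + 6*F)
((8783 + w(U, 74))/(16717 - 3264) + 30684) - 1931 = ((8783 + (5 + 6*74))/(16717 - 3264) + 30684) - 1931 = ((8783 + (5 + 444))/13453 + 30684) - 1931 = ((8783 + 449)*(1/13453) + 30684) - 1931 = (9232*(1/13453) + 30684) - 1931 = (9232/13453 + 30684) - 1931 = 412801084/13453 - 1931 = 386823341/13453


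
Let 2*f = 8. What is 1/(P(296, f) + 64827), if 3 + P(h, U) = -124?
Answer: 1/64700 ≈ 1.5456e-5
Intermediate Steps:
f = 4 (f = (½)*8 = 4)
P(h, U) = -127 (P(h, U) = -3 - 124 = -127)
1/(P(296, f) + 64827) = 1/(-127 + 64827) = 1/64700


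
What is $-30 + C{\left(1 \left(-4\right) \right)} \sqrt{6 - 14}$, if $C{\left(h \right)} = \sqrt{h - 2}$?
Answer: $-30 - 4 \sqrt{3} \approx -36.928$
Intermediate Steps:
$C{\left(h \right)} = \sqrt{-2 + h}$
$-30 + C{\left(1 \left(-4\right) \right)} \sqrt{6 - 14} = -30 + \sqrt{-2 + 1 \left(-4\right)} \sqrt{6 - 14} = -30 + \sqrt{-2 - 4} \sqrt{-8} = -30 + \sqrt{-6} \cdot 2 i \sqrt{2} = -30 + i \sqrt{6} \cdot 2 i \sqrt{2} = -30 - 4 \sqrt{3}$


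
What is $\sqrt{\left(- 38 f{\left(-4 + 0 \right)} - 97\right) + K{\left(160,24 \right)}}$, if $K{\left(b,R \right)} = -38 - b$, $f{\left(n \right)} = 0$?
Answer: $i \sqrt{295} \approx 17.176 i$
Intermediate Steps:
$\sqrt{\left(- 38 f{\left(-4 + 0 \right)} - 97\right) + K{\left(160,24 \right)}} = \sqrt{\left(\left(-38\right) 0 - 97\right) - 198} = \sqrt{\left(0 - 97\right) - 198} = \sqrt{-97 - 198} = \sqrt{-295} = i \sqrt{295}$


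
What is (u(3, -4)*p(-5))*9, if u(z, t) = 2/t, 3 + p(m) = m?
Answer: 36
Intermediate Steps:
p(m) = -3 + m
(u(3, -4)*p(-5))*9 = ((2/(-4))*(-3 - 5))*9 = ((2*(-¼))*(-8))*9 = -½*(-8)*9 = 4*9 = 36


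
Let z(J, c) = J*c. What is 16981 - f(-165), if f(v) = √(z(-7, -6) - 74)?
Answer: 16981 - 4*I*√2 ≈ 16981.0 - 5.6569*I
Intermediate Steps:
f(v) = 4*I*√2 (f(v) = √(-7*(-6) - 74) = √(42 - 74) = √(-32) = 4*I*√2)
16981 - f(-165) = 16981 - 4*I*√2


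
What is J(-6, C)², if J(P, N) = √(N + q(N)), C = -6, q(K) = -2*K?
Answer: 6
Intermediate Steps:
J(P, N) = √(-N) (J(P, N) = √(N - 2*N) = √(-N))
J(-6, C)² = (√(-1*(-6)))² = (√6)² = 6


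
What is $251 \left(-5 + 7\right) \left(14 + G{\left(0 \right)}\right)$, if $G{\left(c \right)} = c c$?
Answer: $7028$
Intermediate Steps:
$G{\left(c \right)} = c^{2}$
$251 \left(-5 + 7\right) \left(14 + G{\left(0 \right)}\right) = 251 \left(-5 + 7\right) \left(14 + 0^{2}\right) = 251 \cdot 2 \left(14 + 0\right) = 251 \cdot 2 \cdot 14 = 251 \cdot 28 = 7028$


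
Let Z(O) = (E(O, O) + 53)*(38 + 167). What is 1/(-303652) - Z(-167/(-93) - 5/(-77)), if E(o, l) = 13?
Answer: -4108411561/303652 ≈ -13530.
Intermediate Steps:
Z(O) = 13530 (Z(O) = (13 + 53)*(38 + 167) = 66*205 = 13530)
1/(-303652) - Z(-167/(-93) - 5/(-77)) = 1/(-303652) - 1*13530 = -1/303652 - 13530 = -4108411561/303652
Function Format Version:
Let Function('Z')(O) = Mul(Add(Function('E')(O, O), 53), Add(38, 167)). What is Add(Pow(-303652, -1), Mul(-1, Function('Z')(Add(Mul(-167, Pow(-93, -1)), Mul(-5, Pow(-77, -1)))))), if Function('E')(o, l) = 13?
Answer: Rational(-4108411561, 303652) ≈ -13530.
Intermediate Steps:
Function('Z')(O) = 13530 (Function('Z')(O) = Mul(Add(13, 53), Add(38, 167)) = Mul(66, 205) = 13530)
Add(Pow(-303652, -1), Mul(-1, Function('Z')(Add(Mul(-167, Pow(-93, -1)), Mul(-5, Pow(-77, -1)))))) = Add(Pow(-303652, -1), Mul(-1, 13530)) = Add(Rational(-1, 303652), -13530) = Rational(-4108411561, 303652)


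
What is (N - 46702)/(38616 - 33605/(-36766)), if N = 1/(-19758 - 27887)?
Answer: -81808643937906/67645868869345 ≈ -1.2094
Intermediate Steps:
N = -1/47645 (N = 1/(-47645) = -1/47645 ≈ -2.0989e-5)
(N - 46702)/(38616 - 33605/(-36766)) = (-1/47645 - 46702)/(38616 - 33605/(-36766)) = -2225116791/(47645*(38616 - 33605*(-1/36766))) = -2225116791/(47645*(38616 + 33605/36766)) = -2225116791/(47645*1419789461/36766) = -2225116791/47645*36766/1419789461 = -81808643937906/67645868869345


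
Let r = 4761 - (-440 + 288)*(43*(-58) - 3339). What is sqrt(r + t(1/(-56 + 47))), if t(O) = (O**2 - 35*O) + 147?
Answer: 4*I*sqrt(4463627)/9 ≈ 938.99*I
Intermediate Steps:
t(O) = 147 + O**2 - 35*O
r = -881855 (r = 4761 - (-152)*(-2494 - 3339) = 4761 - (-152)*(-5833) = 4761 - 1*886616 = 4761 - 886616 = -881855)
sqrt(r + t(1/(-56 + 47))) = sqrt(-881855 + (147 + (1/(-56 + 47))**2 - 35/(-56 + 47))) = sqrt(-881855 + (147 + (1/(-9))**2 - 35/(-9))) = sqrt(-881855 + (147 + (-1/9)**2 - 35*(-1/9))) = sqrt(-881855 + (147 + 1/81 + 35/9)) = sqrt(-881855 + 12223/81) = sqrt(-71418032/81) = 4*I*sqrt(4463627)/9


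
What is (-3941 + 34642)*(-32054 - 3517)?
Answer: -1092065271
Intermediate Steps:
(-3941 + 34642)*(-32054 - 3517) = 30701*(-35571) = -1092065271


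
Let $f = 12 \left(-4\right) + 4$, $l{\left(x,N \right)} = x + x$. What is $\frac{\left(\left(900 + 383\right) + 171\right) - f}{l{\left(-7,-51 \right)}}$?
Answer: $-107$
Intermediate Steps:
$l{\left(x,N \right)} = 2 x$
$f = -44$ ($f = -48 + 4 = -44$)
$\frac{\left(\left(900 + 383\right) + 171\right) - f}{l{\left(-7,-51 \right)}} = \frac{\left(\left(900 + 383\right) + 171\right) - -44}{2 \left(-7\right)} = \frac{\left(1283 + 171\right) + 44}{-14} = \left(1454 + 44\right) \left(- \frac{1}{14}\right) = 1498 \left(- \frac{1}{14}\right) = -107$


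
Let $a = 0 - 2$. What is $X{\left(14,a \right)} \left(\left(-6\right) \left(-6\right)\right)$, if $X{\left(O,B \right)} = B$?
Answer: $-72$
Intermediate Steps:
$a = -2$
$X{\left(14,a \right)} \left(\left(-6\right) \left(-6\right)\right) = - 2 \left(\left(-6\right) \left(-6\right)\right) = \left(-2\right) 36 = -72$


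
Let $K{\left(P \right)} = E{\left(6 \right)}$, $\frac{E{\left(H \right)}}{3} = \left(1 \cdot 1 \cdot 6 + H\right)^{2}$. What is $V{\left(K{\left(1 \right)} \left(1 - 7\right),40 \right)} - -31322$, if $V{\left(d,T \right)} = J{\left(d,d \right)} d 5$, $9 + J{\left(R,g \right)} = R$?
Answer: $33740282$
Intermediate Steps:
$J{\left(R,g \right)} = -9 + R$
$E{\left(H \right)} = 3 \left(6 + H\right)^{2}$ ($E{\left(H \right)} = 3 \left(1 \cdot 1 \cdot 6 + H\right)^{2} = 3 \left(1 \cdot 6 + H\right)^{2} = 3 \left(6 + H\right)^{2}$)
$K{\left(P \right)} = 432$ ($K{\left(P \right)} = 3 \left(6 + 6\right)^{2} = 3 \cdot 12^{2} = 3 \cdot 144 = 432$)
$V{\left(d,T \right)} = 5 d \left(-9 + d\right)$ ($V{\left(d,T \right)} = \left(-9 + d\right) d 5 = d \left(-9 + d\right) 5 = 5 d \left(-9 + d\right)$)
$V{\left(K{\left(1 \right)} \left(1 - 7\right),40 \right)} - -31322 = 5 \cdot 432 \left(1 - 7\right) \left(-9 + 432 \left(1 - 7\right)\right) - -31322 = 5 \cdot 432 \left(-6\right) \left(-9 + 432 \left(-6\right)\right) + 31322 = 5 \left(-2592\right) \left(-9 - 2592\right) + 31322 = 5 \left(-2592\right) \left(-2601\right) + 31322 = 33708960 + 31322 = 33740282$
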